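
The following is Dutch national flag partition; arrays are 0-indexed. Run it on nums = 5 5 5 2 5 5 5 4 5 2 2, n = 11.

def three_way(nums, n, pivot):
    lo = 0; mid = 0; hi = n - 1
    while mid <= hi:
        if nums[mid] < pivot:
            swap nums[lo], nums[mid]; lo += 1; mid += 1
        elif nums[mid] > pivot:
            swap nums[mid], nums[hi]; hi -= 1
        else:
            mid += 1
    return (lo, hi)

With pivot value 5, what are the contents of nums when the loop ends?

lo=0 mid=0 hi=10
5=5: mid=1
5=5: mid=2
5=5: mid=3
2<5: swap(0,3), lo=1 mid=4 ⇒ 2 5 5 5 5 5 5 4 5 2 2
5=5: mid=5
5=5: mid=6
5=5: mid=7
4<5: swap(1,7), lo=2 mid=8 ⇒ 2 4 5 5 5 5 5 5 5 2 2
5=5: mid=9
2<5: swap(2,9), lo=3 mid=10 ⇒ 2 4 2 5 5 5 5 5 5 5 2
2<5: swap(3,10), lo=4 mid=11 ⇒ 2 4 2 2 5 5 5 5 5 5 5
done. lo=4 hi=10; nums=2 4 2 2 5 5 5 5 5 5 5

2 4 2 2 5 5 5 5 5 5 5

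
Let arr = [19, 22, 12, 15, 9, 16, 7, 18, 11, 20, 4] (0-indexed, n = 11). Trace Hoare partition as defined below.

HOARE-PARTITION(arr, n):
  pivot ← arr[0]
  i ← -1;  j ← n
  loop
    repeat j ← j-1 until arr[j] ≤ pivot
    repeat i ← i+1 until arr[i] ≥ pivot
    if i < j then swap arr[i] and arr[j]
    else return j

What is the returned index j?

pivot = arr[0] = 19; i = -1, j = 11
j→10 (arr[10]=4≤19), i→0 (arr[0]=19≥19); i<j, swap → [4, 22, 12, 15, 9, 16, 7, 18, 11, 20, 19]
j→8 (arr[8]=11≤19), i→1 (arr[1]=22≥19); i<j, swap → [4, 11, 12, 15, 9, 16, 7, 18, 22, 20, 19]
j→7, i→8; i≥j, return j=7. arr = [4, 11, 12, 15, 9, 16, 7, 18, 22, 20, 19]

7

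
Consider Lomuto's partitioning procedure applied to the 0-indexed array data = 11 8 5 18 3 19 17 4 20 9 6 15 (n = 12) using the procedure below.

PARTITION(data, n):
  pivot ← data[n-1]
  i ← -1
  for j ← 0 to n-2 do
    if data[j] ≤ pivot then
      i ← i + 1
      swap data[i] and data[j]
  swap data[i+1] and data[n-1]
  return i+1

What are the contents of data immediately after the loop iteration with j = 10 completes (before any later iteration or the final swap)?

pivot=15, i=-1
j=0: 11≤15, i=0, swap(0,0) ⇒ 11 8 5 18 3 19 17 4 20 9 6 15
j=1: 8≤15, i=1, swap(1,1) ⇒ 11 8 5 18 3 19 17 4 20 9 6 15
j=2: 5≤15, i=2, swap(2,2) ⇒ 11 8 5 18 3 19 17 4 20 9 6 15
j=3: 18>15, skip
j=4: 3≤15, i=3, swap(3,4) ⇒ 11 8 5 3 18 19 17 4 20 9 6 15
j=5: 19>15, skip
j=6: 17>15, skip
j=7: 4≤15, i=4, swap(4,7) ⇒ 11 8 5 3 4 19 17 18 20 9 6 15
j=8: 20>15, skip
j=9: 9≤15, i=5, swap(5,9) ⇒ 11 8 5 3 4 9 17 18 20 19 6 15
j=10: 6≤15, i=6, swap(6,10) ⇒ 11 8 5 3 4 9 6 18 20 19 17 15
(after j=10) data = 11 8 5 3 4 9 6 18 20 19 17 15

11 8 5 3 4 9 6 18 20 19 17 15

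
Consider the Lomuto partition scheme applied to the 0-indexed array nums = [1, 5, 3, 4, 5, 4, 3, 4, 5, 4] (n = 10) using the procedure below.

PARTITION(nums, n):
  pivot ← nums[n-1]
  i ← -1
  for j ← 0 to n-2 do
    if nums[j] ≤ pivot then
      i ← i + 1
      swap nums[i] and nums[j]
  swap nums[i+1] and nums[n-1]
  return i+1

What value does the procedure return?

6

pivot=4, i=-1
j=0: 1≤4, i=0, swap(0,0) ⇒ [1, 5, 3, 4, 5, 4, 3, 4, 5, 4]
j=1: 5>4, skip
j=2: 3≤4, i=1, swap(1,2) ⇒ [1, 3, 5, 4, 5, 4, 3, 4, 5, 4]
j=3: 4≤4, i=2, swap(2,3) ⇒ [1, 3, 4, 5, 5, 4, 3, 4, 5, 4]
j=4: 5>4, skip
j=5: 4≤4, i=3, swap(3,5) ⇒ [1, 3, 4, 4, 5, 5, 3, 4, 5, 4]
j=6: 3≤4, i=4, swap(4,6) ⇒ [1, 3, 4, 4, 3, 5, 5, 4, 5, 4]
j=7: 4≤4, i=5, swap(5,7) ⇒ [1, 3, 4, 4, 3, 4, 5, 5, 5, 4]
j=8: 5>4, skip
swap(6,9) ⇒ [1, 3, 4, 4, 3, 4, 4, 5, 5, 5]; return 6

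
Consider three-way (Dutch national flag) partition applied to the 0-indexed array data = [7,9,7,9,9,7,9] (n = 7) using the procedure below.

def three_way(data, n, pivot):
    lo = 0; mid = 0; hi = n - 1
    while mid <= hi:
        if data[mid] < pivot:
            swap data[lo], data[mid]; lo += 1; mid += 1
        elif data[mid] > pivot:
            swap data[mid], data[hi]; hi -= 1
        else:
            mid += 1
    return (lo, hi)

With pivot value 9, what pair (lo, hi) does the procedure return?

(3, 6)

lo=0 mid=0 hi=6
7<9: swap(0,0), lo=1 mid=1 ⇒ [7,9,7,9,9,7,9]
9=9: mid=2
7<9: swap(1,2), lo=2 mid=3 ⇒ [7,7,9,9,9,7,9]
9=9: mid=4
9=9: mid=5
7<9: swap(2,5), lo=3 mid=6 ⇒ [7,7,7,9,9,9,9]
9=9: mid=7
done. lo=3 hi=6; data=[7,7,7,9,9,9,9]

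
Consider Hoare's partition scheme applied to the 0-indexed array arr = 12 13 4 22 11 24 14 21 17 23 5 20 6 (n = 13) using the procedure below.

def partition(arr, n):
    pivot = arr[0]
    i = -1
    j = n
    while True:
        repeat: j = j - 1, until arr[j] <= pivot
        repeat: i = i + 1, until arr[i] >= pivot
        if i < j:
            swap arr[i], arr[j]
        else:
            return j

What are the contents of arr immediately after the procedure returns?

pivot = arr[0] = 12; i = -1, j = 13
j→12 (arr[12]=6≤12), i→0 (arr[0]=12≥12); i<j, swap → 6 13 4 22 11 24 14 21 17 23 5 20 12
j→10 (arr[10]=5≤12), i→1 (arr[1]=13≥12); i<j, swap → 6 5 4 22 11 24 14 21 17 23 13 20 12
j→4 (arr[4]=11≤12), i→3 (arr[3]=22≥12); i<j, swap → 6 5 4 11 22 24 14 21 17 23 13 20 12
j→3, i→4; i≥j, return j=3. arr = 6 5 4 11 22 24 14 21 17 23 13 20 12

6 5 4 11 22 24 14 21 17 23 13 20 12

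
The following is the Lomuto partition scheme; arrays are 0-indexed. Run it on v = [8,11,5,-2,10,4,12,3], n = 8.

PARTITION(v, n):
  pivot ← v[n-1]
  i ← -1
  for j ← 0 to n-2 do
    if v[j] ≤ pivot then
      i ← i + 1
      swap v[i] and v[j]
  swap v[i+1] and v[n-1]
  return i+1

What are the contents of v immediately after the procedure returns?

pivot = v[7] = 3; i = -1
j=0: v[0]=8 > 3 → no swap
j=1: v[1]=11 > 3 → no swap
j=2: v[2]=5 > 3 → no swap
j=3: v[3]=-2 ≤ 3 → i=0, swap v[0],v[3] → [-2,11,5,8,10,4,12,3]
j=4: v[4]=10 > 3 → no swap
j=5: v[5]=4 > 3 → no swap
j=6: v[6]=12 > 3 → no swap
final swap v[1],v[7] → [-2,3,5,8,10,4,12,11]; return 1

[-2,3,5,8,10,4,12,11]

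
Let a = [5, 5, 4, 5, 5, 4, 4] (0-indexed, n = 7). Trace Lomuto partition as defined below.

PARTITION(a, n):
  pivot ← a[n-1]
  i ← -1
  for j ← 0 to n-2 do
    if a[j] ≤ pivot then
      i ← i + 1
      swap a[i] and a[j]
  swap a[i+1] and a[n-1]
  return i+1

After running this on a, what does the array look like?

[4, 4, 4, 5, 5, 5, 5]

pivot = a[6] = 4; i = -1
j=0: a[0]=5 > 4 → no swap
j=1: a[1]=5 > 4 → no swap
j=2: a[2]=4 ≤ 4 → i=0, swap a[0],a[2] → [4, 5, 5, 5, 5, 4, 4]
j=3: a[3]=5 > 4 → no swap
j=4: a[4]=5 > 4 → no swap
j=5: a[5]=4 ≤ 4 → i=1, swap a[1],a[5] → [4, 4, 5, 5, 5, 5, 4]
final swap a[2],a[6] → [4, 4, 4, 5, 5, 5, 5]; return 2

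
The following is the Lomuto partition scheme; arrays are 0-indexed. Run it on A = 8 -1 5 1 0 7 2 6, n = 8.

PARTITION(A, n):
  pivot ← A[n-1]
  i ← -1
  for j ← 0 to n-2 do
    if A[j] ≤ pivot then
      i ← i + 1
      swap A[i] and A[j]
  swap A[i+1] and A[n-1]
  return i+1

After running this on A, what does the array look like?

-1 5 1 0 2 6 8 7

pivot=6, i=-1
j=0: 8>6, skip
j=1: -1≤6, i=0, swap(0,1) ⇒ -1 8 5 1 0 7 2 6
j=2: 5≤6, i=1, swap(1,2) ⇒ -1 5 8 1 0 7 2 6
j=3: 1≤6, i=2, swap(2,3) ⇒ -1 5 1 8 0 7 2 6
j=4: 0≤6, i=3, swap(3,4) ⇒ -1 5 1 0 8 7 2 6
j=5: 7>6, skip
j=6: 2≤6, i=4, swap(4,6) ⇒ -1 5 1 0 2 7 8 6
swap(5,7) ⇒ -1 5 1 0 2 6 8 7; return 5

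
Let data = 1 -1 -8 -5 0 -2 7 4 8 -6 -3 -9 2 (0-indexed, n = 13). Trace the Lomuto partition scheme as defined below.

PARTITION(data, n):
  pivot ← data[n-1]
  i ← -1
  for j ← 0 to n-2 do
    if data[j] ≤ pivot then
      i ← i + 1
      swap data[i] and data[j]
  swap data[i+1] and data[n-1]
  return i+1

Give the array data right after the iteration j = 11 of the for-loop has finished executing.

pivot=2, i=-1
j=0: 1≤2, i=0, swap(0,0) ⇒ 1 -1 -8 -5 0 -2 7 4 8 -6 -3 -9 2
j=1: -1≤2, i=1, swap(1,1) ⇒ 1 -1 -8 -5 0 -2 7 4 8 -6 -3 -9 2
j=2: -8≤2, i=2, swap(2,2) ⇒ 1 -1 -8 -5 0 -2 7 4 8 -6 -3 -9 2
j=3: -5≤2, i=3, swap(3,3) ⇒ 1 -1 -8 -5 0 -2 7 4 8 -6 -3 -9 2
j=4: 0≤2, i=4, swap(4,4) ⇒ 1 -1 -8 -5 0 -2 7 4 8 -6 -3 -9 2
j=5: -2≤2, i=5, swap(5,5) ⇒ 1 -1 -8 -5 0 -2 7 4 8 -6 -3 -9 2
j=6: 7>2, skip
j=7: 4>2, skip
j=8: 8>2, skip
j=9: -6≤2, i=6, swap(6,9) ⇒ 1 -1 -8 -5 0 -2 -6 4 8 7 -3 -9 2
j=10: -3≤2, i=7, swap(7,10) ⇒ 1 -1 -8 -5 0 -2 -6 -3 8 7 4 -9 2
j=11: -9≤2, i=8, swap(8,11) ⇒ 1 -1 -8 -5 0 -2 -6 -3 -9 7 4 8 2
(after j=11) data = 1 -1 -8 -5 0 -2 -6 -3 -9 7 4 8 2

1 -1 -8 -5 0 -2 -6 -3 -9 7 4 8 2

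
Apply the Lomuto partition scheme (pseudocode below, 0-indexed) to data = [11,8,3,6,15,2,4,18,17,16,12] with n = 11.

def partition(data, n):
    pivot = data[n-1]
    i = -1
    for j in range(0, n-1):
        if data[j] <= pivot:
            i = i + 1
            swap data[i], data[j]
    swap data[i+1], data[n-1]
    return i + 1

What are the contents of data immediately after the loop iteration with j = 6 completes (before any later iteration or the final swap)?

[11,8,3,6,2,4,15,18,17,16,12]

pivot=12, i=-1
j=0: 11≤12, i=0, swap(0,0) ⇒ [11,8,3,6,15,2,4,18,17,16,12]
j=1: 8≤12, i=1, swap(1,1) ⇒ [11,8,3,6,15,2,4,18,17,16,12]
j=2: 3≤12, i=2, swap(2,2) ⇒ [11,8,3,6,15,2,4,18,17,16,12]
j=3: 6≤12, i=3, swap(3,3) ⇒ [11,8,3,6,15,2,4,18,17,16,12]
j=4: 15>12, skip
j=5: 2≤12, i=4, swap(4,5) ⇒ [11,8,3,6,2,15,4,18,17,16,12]
j=6: 4≤12, i=5, swap(5,6) ⇒ [11,8,3,6,2,4,15,18,17,16,12]
(after j=6) data = [11,8,3,6,2,4,15,18,17,16,12]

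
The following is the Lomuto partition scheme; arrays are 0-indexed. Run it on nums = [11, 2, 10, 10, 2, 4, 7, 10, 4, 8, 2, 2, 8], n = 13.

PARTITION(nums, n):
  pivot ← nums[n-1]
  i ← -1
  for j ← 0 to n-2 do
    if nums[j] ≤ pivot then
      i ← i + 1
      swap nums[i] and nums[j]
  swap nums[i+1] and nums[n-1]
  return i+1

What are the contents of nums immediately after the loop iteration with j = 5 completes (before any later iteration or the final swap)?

pivot=8, i=-1
j=0: 11>8, skip
j=1: 2≤8, i=0, swap(0,1) ⇒ [2, 11, 10, 10, 2, 4, 7, 10, 4, 8, 2, 2, 8]
j=2: 10>8, skip
j=3: 10>8, skip
j=4: 2≤8, i=1, swap(1,4) ⇒ [2, 2, 10, 10, 11, 4, 7, 10, 4, 8, 2, 2, 8]
j=5: 4≤8, i=2, swap(2,5) ⇒ [2, 2, 4, 10, 11, 10, 7, 10, 4, 8, 2, 2, 8]
(after j=5) nums = [2, 2, 4, 10, 11, 10, 7, 10, 4, 8, 2, 2, 8]

[2, 2, 4, 10, 11, 10, 7, 10, 4, 8, 2, 2, 8]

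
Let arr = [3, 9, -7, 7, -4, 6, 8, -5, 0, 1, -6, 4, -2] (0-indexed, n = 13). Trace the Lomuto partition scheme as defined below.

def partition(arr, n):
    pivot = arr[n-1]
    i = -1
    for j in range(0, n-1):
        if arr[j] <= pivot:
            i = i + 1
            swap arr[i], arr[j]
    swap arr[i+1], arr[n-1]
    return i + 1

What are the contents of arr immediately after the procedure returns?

pivot=-2, i=-1
j=0: 3>-2, skip
j=1: 9>-2, skip
j=2: -7≤-2, i=0, swap(0,2) ⇒ [-7, 9, 3, 7, -4, 6, 8, -5, 0, 1, -6, 4, -2]
j=3: 7>-2, skip
j=4: -4≤-2, i=1, swap(1,4) ⇒ [-7, -4, 3, 7, 9, 6, 8, -5, 0, 1, -6, 4, -2]
j=5: 6>-2, skip
j=6: 8>-2, skip
j=7: -5≤-2, i=2, swap(2,7) ⇒ [-7, -4, -5, 7, 9, 6, 8, 3, 0, 1, -6, 4, -2]
j=8: 0>-2, skip
j=9: 1>-2, skip
j=10: -6≤-2, i=3, swap(3,10) ⇒ [-7, -4, -5, -6, 9, 6, 8, 3, 0, 1, 7, 4, -2]
j=11: 4>-2, skip
swap(4,12) ⇒ [-7, -4, -5, -6, -2, 6, 8, 3, 0, 1, 7, 4, 9]; return 4

[-7, -4, -5, -6, -2, 6, 8, 3, 0, 1, 7, 4, 9]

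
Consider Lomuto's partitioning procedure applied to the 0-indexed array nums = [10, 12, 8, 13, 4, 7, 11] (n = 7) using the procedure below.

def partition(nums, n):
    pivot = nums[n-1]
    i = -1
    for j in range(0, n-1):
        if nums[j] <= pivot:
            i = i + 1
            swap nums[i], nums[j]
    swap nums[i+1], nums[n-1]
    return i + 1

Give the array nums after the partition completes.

[10, 8, 4, 7, 11, 13, 12]

pivot=11, i=-1
j=0: 10≤11, i=0, swap(0,0) ⇒ [10, 12, 8, 13, 4, 7, 11]
j=1: 12>11, skip
j=2: 8≤11, i=1, swap(1,2) ⇒ [10, 8, 12, 13, 4, 7, 11]
j=3: 13>11, skip
j=4: 4≤11, i=2, swap(2,4) ⇒ [10, 8, 4, 13, 12, 7, 11]
j=5: 7≤11, i=3, swap(3,5) ⇒ [10, 8, 4, 7, 12, 13, 11]
swap(4,6) ⇒ [10, 8, 4, 7, 11, 13, 12]; return 4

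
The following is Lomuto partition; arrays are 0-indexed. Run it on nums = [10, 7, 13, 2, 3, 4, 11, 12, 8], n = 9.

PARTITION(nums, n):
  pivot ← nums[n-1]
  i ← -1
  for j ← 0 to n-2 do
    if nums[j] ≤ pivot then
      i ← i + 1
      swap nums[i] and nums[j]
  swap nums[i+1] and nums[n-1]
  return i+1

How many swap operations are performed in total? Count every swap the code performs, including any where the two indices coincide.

5

pivot = nums[8] = 8; i = -1
j=0: nums[0]=10 > 8 → no swap
j=1: nums[1]=7 ≤ 8 → i=0, swap nums[0],nums[1] → [7, 10, 13, 2, 3, 4, 11, 12, 8]
j=2: nums[2]=13 > 8 → no swap
j=3: nums[3]=2 ≤ 8 → i=1, swap nums[1],nums[3] → [7, 2, 13, 10, 3, 4, 11, 12, 8]
j=4: nums[4]=3 ≤ 8 → i=2, swap nums[2],nums[4] → [7, 2, 3, 10, 13, 4, 11, 12, 8]
j=5: nums[5]=4 ≤ 8 → i=3, swap nums[3],nums[5] → [7, 2, 3, 4, 13, 10, 11, 12, 8]
j=6: nums[6]=11 > 8 → no swap
j=7: nums[7]=12 > 8 → no swap
final swap nums[4],nums[8] → [7, 2, 3, 4, 8, 10, 11, 12, 13]; return 4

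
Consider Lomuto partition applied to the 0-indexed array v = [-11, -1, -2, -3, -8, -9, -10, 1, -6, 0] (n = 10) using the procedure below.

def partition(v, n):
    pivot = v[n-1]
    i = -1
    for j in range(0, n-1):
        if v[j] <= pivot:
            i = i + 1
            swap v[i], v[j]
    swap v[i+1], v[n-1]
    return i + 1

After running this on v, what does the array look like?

[-11, -1, -2, -3, -8, -9, -10, -6, 0, 1]

pivot = v[9] = 0; i = -1
j=0: v[0]=-11 ≤ 0 → i=0, swap v[0],v[0] (no change) → [-11, -1, -2, -3, -8, -9, -10, 1, -6, 0]
j=1: v[1]=-1 ≤ 0 → i=1, swap v[1],v[1] (no change) → [-11, -1, -2, -3, -8, -9, -10, 1, -6, 0]
j=2: v[2]=-2 ≤ 0 → i=2, swap v[2],v[2] (no change) → [-11, -1, -2, -3, -8, -9, -10, 1, -6, 0]
j=3: v[3]=-3 ≤ 0 → i=3, swap v[3],v[3] (no change) → [-11, -1, -2, -3, -8, -9, -10, 1, -6, 0]
j=4: v[4]=-8 ≤ 0 → i=4, swap v[4],v[4] (no change) → [-11, -1, -2, -3, -8, -9, -10, 1, -6, 0]
j=5: v[5]=-9 ≤ 0 → i=5, swap v[5],v[5] (no change) → [-11, -1, -2, -3, -8, -9, -10, 1, -6, 0]
j=6: v[6]=-10 ≤ 0 → i=6, swap v[6],v[6] (no change) → [-11, -1, -2, -3, -8, -9, -10, 1, -6, 0]
j=7: v[7]=1 > 0 → no swap
j=8: v[8]=-6 ≤ 0 → i=7, swap v[7],v[8] → [-11, -1, -2, -3, -8, -9, -10, -6, 1, 0]
final swap v[8],v[9] → [-11, -1, -2, -3, -8, -9, -10, -6, 0, 1]; return 8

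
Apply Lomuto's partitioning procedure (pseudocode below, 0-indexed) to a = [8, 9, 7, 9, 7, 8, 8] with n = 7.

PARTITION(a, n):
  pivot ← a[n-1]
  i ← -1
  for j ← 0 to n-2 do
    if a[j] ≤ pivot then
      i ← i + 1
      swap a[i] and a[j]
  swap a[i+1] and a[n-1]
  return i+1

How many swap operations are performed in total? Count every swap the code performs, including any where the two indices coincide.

pivot=8, i=-1
j=0: 8≤8, i=0, swap(0,0) ⇒ [8, 9, 7, 9, 7, 8, 8]
j=1: 9>8, skip
j=2: 7≤8, i=1, swap(1,2) ⇒ [8, 7, 9, 9, 7, 8, 8]
j=3: 9>8, skip
j=4: 7≤8, i=2, swap(2,4) ⇒ [8, 7, 7, 9, 9, 8, 8]
j=5: 8≤8, i=3, swap(3,5) ⇒ [8, 7, 7, 8, 9, 9, 8]
swap(4,6) ⇒ [8, 7, 7, 8, 8, 9, 9]; return 4

5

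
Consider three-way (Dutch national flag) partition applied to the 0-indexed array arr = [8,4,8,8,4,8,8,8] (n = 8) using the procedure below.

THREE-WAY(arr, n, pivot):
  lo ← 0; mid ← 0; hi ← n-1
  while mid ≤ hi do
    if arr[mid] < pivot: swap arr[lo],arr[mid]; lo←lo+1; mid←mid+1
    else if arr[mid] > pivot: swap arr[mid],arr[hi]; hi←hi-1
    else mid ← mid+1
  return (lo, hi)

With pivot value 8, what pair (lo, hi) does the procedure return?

lo=0 mid=0 hi=7
8=8: mid=1
4<8: swap(0,1), lo=1 mid=2 ⇒ [4,8,8,8,4,8,8,8]
8=8: mid=3
8=8: mid=4
4<8: swap(1,4), lo=2 mid=5 ⇒ [4,4,8,8,8,8,8,8]
8=8: mid=6
8=8: mid=7
8=8: mid=8
done. lo=2 hi=7; arr=[4,4,8,8,8,8,8,8]

(2, 7)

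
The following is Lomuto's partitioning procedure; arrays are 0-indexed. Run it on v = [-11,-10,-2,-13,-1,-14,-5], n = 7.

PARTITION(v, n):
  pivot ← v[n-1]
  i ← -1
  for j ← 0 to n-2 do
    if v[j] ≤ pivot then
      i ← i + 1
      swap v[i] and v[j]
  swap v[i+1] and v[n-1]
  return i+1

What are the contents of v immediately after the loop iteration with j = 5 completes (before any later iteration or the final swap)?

pivot = v[6] = -5; i = -1
j=0: v[0]=-11 ≤ -5 → i=0, swap v[0],v[0] (no change) → [-11,-10,-2,-13,-1,-14,-5]
j=1: v[1]=-10 ≤ -5 → i=1, swap v[1],v[1] (no change) → [-11,-10,-2,-13,-1,-14,-5]
j=2: v[2]=-2 > -5 → no swap
j=3: v[3]=-13 ≤ -5 → i=2, swap v[2],v[3] → [-11,-10,-13,-2,-1,-14,-5]
j=4: v[4]=-1 > -5 → no swap
j=5: v[5]=-14 ≤ -5 → i=3, swap v[3],v[5] → [-11,-10,-13,-14,-1,-2,-5]
(after j=5) v = [-11,-10,-13,-14,-1,-2,-5]

[-11,-10,-13,-14,-1,-2,-5]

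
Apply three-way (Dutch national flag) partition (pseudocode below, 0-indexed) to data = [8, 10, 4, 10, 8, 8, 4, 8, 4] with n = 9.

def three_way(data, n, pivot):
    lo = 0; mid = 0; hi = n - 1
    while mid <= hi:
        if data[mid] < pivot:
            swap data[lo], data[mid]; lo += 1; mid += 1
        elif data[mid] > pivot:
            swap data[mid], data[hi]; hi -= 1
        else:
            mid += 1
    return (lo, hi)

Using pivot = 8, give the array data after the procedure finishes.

[4, 4, 4, 8, 8, 8, 8, 10, 10]

pivot = 8; lo=0, mid=0, hi=8
data[mid]=8=8: mid=1
data[mid]=10>8: swap data[1],data[8]; hi=7 → [8, 4, 4, 10, 8, 8, 4, 8, 10]
data[mid]=4<8: swap data[0],data[1]; lo=1,mid=2 → [4, 8, 4, 10, 8, 8, 4, 8, 10]
data[mid]=4<8: swap data[1],data[2]; lo=2,mid=3 → [4, 4, 8, 10, 8, 8, 4, 8, 10]
data[mid]=10>8: swap data[3],data[7]; hi=6 → [4, 4, 8, 8, 8, 8, 4, 10, 10]
data[mid]=8=8: mid=4
data[mid]=8=8: mid=5
data[mid]=8=8: mid=6
data[mid]=4<8: swap data[2],data[6]; lo=3,mid=7 → [4, 4, 4, 8, 8, 8, 8, 10, 10]
end: lo=3, hi=6; data = [4, 4, 4, 8, 8, 8, 8, 10, 10]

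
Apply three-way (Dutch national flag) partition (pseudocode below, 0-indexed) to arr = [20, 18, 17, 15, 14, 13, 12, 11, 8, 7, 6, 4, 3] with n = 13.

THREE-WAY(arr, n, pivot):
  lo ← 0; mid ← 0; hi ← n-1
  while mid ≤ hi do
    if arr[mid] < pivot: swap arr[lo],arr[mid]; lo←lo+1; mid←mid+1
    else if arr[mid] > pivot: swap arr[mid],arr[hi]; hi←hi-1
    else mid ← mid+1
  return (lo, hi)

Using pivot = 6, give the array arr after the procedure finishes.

[3, 4, 6, 14, 13, 12, 11, 8, 7, 15, 17, 18, 20]

pivot = 6; lo=0, mid=0, hi=12
arr[mid]=20>6: swap arr[0],arr[12]; hi=11 → [3, 18, 17, 15, 14, 13, 12, 11, 8, 7, 6, 4, 20]
arr[mid]=3<6: swap arr[0],arr[0]; lo=1,mid=1 → [3, 18, 17, 15, 14, 13, 12, 11, 8, 7, 6, 4, 20]
arr[mid]=18>6: swap arr[1],arr[11]; hi=10 → [3, 4, 17, 15, 14, 13, 12, 11, 8, 7, 6, 18, 20]
arr[mid]=4<6: swap arr[1],arr[1]; lo=2,mid=2 → [3, 4, 17, 15, 14, 13, 12, 11, 8, 7, 6, 18, 20]
arr[mid]=17>6: swap arr[2],arr[10]; hi=9 → [3, 4, 6, 15, 14, 13, 12, 11, 8, 7, 17, 18, 20]
arr[mid]=6=6: mid=3
arr[mid]=15>6: swap arr[3],arr[9]; hi=8 → [3, 4, 6, 7, 14, 13, 12, 11, 8, 15, 17, 18, 20]
arr[mid]=7>6: swap arr[3],arr[8]; hi=7 → [3, 4, 6, 8, 14, 13, 12, 11, 7, 15, 17, 18, 20]
arr[mid]=8>6: swap arr[3],arr[7]; hi=6 → [3, 4, 6, 11, 14, 13, 12, 8, 7, 15, 17, 18, 20]
arr[mid]=11>6: swap arr[3],arr[6]; hi=5 → [3, 4, 6, 12, 14, 13, 11, 8, 7, 15, 17, 18, 20]
arr[mid]=12>6: swap arr[3],arr[5]; hi=4 → [3, 4, 6, 13, 14, 12, 11, 8, 7, 15, 17, 18, 20]
arr[mid]=13>6: swap arr[3],arr[4]; hi=3 → [3, 4, 6, 14, 13, 12, 11, 8, 7, 15, 17, 18, 20]
arr[mid]=14>6: swap arr[3],arr[3]; hi=2 → [3, 4, 6, 14, 13, 12, 11, 8, 7, 15, 17, 18, 20]
end: lo=2, hi=2; arr = [3, 4, 6, 14, 13, 12, 11, 8, 7, 15, 17, 18, 20]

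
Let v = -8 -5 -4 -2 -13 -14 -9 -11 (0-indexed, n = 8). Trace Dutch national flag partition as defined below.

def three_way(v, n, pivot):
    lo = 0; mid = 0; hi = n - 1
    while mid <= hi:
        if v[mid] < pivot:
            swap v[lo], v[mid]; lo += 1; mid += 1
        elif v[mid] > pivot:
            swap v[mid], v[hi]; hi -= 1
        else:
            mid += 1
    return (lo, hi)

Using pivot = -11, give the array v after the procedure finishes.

lo=0 mid=0 hi=7
-8>-11: swap(0,7), hi=6 ⇒ -11 -5 -4 -2 -13 -14 -9 -8
-11=-11: mid=1
-5>-11: swap(1,6), hi=5 ⇒ -11 -9 -4 -2 -13 -14 -5 -8
-9>-11: swap(1,5), hi=4 ⇒ -11 -14 -4 -2 -13 -9 -5 -8
-14<-11: swap(0,1), lo=1 mid=2 ⇒ -14 -11 -4 -2 -13 -9 -5 -8
-4>-11: swap(2,4), hi=3 ⇒ -14 -11 -13 -2 -4 -9 -5 -8
-13<-11: swap(1,2), lo=2 mid=3 ⇒ -14 -13 -11 -2 -4 -9 -5 -8
-2>-11: swap(3,3), hi=2 ⇒ -14 -13 -11 -2 -4 -9 -5 -8
done. lo=2 hi=2; v=-14 -13 -11 -2 -4 -9 -5 -8

-14 -13 -11 -2 -4 -9 -5 -8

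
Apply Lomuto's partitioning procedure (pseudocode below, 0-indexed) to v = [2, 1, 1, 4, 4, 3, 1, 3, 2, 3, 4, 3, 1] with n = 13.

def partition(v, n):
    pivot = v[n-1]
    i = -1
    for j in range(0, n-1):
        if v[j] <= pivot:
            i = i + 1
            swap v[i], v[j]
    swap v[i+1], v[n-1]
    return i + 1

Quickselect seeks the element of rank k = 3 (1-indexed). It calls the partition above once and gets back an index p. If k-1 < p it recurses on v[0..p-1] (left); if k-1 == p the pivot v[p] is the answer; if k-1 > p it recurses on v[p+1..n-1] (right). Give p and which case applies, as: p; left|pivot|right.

pivot = v[12] = 1; i = -1
j=0: v[0]=2 > 1 → no swap
j=1: v[1]=1 ≤ 1 → i=0, swap v[0],v[1] → [1, 2, 1, 4, 4, 3, 1, 3, 2, 3, 4, 3, 1]
j=2: v[2]=1 ≤ 1 → i=1, swap v[1],v[2] → [1, 1, 2, 4, 4, 3, 1, 3, 2, 3, 4, 3, 1]
j=3: v[3]=4 > 1 → no swap
j=4: v[4]=4 > 1 → no swap
j=5: v[5]=3 > 1 → no swap
j=6: v[6]=1 ≤ 1 → i=2, swap v[2],v[6] → [1, 1, 1, 4, 4, 3, 2, 3, 2, 3, 4, 3, 1]
j=7: v[7]=3 > 1 → no swap
j=8: v[8]=2 > 1 → no swap
j=9: v[9]=3 > 1 → no swap
j=10: v[10]=4 > 1 → no swap
j=11: v[11]=3 > 1 → no swap
final swap v[3],v[12] → [1, 1, 1, 1, 4, 3, 2, 3, 2, 3, 4, 3, 4]; return 3
p = 3; k-1 = 2 < 3 ⇒ left

3; left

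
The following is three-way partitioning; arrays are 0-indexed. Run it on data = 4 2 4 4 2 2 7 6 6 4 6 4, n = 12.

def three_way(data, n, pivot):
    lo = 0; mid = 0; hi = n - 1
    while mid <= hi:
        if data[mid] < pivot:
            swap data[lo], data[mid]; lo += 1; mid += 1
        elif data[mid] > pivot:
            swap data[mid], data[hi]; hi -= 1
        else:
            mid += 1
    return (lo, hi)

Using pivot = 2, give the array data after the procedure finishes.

pivot = 2; lo=0, mid=0, hi=11
data[mid]=4>2: swap data[0],data[11]; hi=10 → 4 2 4 4 2 2 7 6 6 4 6 4
data[mid]=4>2: swap data[0],data[10]; hi=9 → 6 2 4 4 2 2 7 6 6 4 4 4
data[mid]=6>2: swap data[0],data[9]; hi=8 → 4 2 4 4 2 2 7 6 6 6 4 4
data[mid]=4>2: swap data[0],data[8]; hi=7 → 6 2 4 4 2 2 7 6 4 6 4 4
data[mid]=6>2: swap data[0],data[7]; hi=6 → 6 2 4 4 2 2 7 6 4 6 4 4
data[mid]=6>2: swap data[0],data[6]; hi=5 → 7 2 4 4 2 2 6 6 4 6 4 4
data[mid]=7>2: swap data[0],data[5]; hi=4 → 2 2 4 4 2 7 6 6 4 6 4 4
data[mid]=2=2: mid=1
data[mid]=2=2: mid=2
data[mid]=4>2: swap data[2],data[4]; hi=3 → 2 2 2 4 4 7 6 6 4 6 4 4
data[mid]=2=2: mid=3
data[mid]=4>2: swap data[3],data[3]; hi=2 → 2 2 2 4 4 7 6 6 4 6 4 4
end: lo=0, hi=2; data = 2 2 2 4 4 7 6 6 4 6 4 4

2 2 2 4 4 7 6 6 4 6 4 4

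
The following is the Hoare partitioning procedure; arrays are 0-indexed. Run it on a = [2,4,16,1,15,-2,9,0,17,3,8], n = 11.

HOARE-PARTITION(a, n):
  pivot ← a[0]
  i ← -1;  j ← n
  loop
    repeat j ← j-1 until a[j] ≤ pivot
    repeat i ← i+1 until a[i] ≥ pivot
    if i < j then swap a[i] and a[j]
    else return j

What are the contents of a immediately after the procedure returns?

pivot=2
j stops at 7 (0), i stops at 0 (2); swap ⇒ [0,4,16,1,15,-2,9,2,17,3,8]
j stops at 5 (-2), i stops at 1 (4); swap ⇒ [0,-2,16,1,15,4,9,2,17,3,8]
j stops at 3 (1), i stops at 2 (16); swap ⇒ [0,-2,1,16,15,4,9,2,17,3,8]
j stops at 2, i stops at 3; i≥j ⇒ return 2. a=[0,-2,1,16,15,4,9,2,17,3,8]

[0,-2,1,16,15,4,9,2,17,3,8]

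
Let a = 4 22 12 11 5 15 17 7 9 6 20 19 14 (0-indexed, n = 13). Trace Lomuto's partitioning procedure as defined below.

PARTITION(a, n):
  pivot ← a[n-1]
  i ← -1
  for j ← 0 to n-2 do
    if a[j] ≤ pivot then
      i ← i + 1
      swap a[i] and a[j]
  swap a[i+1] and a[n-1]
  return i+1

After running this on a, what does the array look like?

4 12 11 5 7 9 6 14 15 17 20 19 22

pivot = a[12] = 14; i = -1
j=0: a[0]=4 ≤ 14 → i=0, swap a[0],a[0] (no change) → 4 22 12 11 5 15 17 7 9 6 20 19 14
j=1: a[1]=22 > 14 → no swap
j=2: a[2]=12 ≤ 14 → i=1, swap a[1],a[2] → 4 12 22 11 5 15 17 7 9 6 20 19 14
j=3: a[3]=11 ≤ 14 → i=2, swap a[2],a[3] → 4 12 11 22 5 15 17 7 9 6 20 19 14
j=4: a[4]=5 ≤ 14 → i=3, swap a[3],a[4] → 4 12 11 5 22 15 17 7 9 6 20 19 14
j=5: a[5]=15 > 14 → no swap
j=6: a[6]=17 > 14 → no swap
j=7: a[7]=7 ≤ 14 → i=4, swap a[4],a[7] → 4 12 11 5 7 15 17 22 9 6 20 19 14
j=8: a[8]=9 ≤ 14 → i=5, swap a[5],a[8] → 4 12 11 5 7 9 17 22 15 6 20 19 14
j=9: a[9]=6 ≤ 14 → i=6, swap a[6],a[9] → 4 12 11 5 7 9 6 22 15 17 20 19 14
j=10: a[10]=20 > 14 → no swap
j=11: a[11]=19 > 14 → no swap
final swap a[7],a[12] → 4 12 11 5 7 9 6 14 15 17 20 19 22; return 7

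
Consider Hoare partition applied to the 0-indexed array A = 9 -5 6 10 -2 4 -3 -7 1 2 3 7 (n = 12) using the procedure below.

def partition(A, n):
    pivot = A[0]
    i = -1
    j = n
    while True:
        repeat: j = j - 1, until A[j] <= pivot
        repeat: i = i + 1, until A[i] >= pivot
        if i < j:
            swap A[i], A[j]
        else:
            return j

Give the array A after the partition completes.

pivot = A[0] = 9; i = -1, j = 12
j→11 (A[11]=7≤9), i→0 (A[0]=9≥9); i<j, swap → 7 -5 6 10 -2 4 -3 -7 1 2 3 9
j→10 (A[10]=3≤9), i→3 (A[3]=10≥9); i<j, swap → 7 -5 6 3 -2 4 -3 -7 1 2 10 9
j→9, i→10; i≥j, return j=9. A = 7 -5 6 3 -2 4 -3 -7 1 2 10 9

7 -5 6 3 -2 4 -3 -7 1 2 10 9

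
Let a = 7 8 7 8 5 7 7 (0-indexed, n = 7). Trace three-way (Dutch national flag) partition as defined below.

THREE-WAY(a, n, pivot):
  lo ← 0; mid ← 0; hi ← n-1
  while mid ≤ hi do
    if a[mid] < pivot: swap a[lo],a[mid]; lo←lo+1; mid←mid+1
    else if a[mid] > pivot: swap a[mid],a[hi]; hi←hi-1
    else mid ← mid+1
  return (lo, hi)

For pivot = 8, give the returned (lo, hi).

pivot = 8; lo=0, mid=0, hi=6
a[mid]=7<8: swap a[0],a[0]; lo=1,mid=1 → 7 8 7 8 5 7 7
a[mid]=8=8: mid=2
a[mid]=7<8: swap a[1],a[2]; lo=2,mid=3 → 7 7 8 8 5 7 7
a[mid]=8=8: mid=4
a[mid]=5<8: swap a[2],a[4]; lo=3,mid=5 → 7 7 5 8 8 7 7
a[mid]=7<8: swap a[3],a[5]; lo=4,mid=6 → 7 7 5 7 8 8 7
a[mid]=7<8: swap a[4],a[6]; lo=5,mid=7 → 7 7 5 7 7 8 8
end: lo=5, hi=6; a = 7 7 5 7 7 8 8

(5, 6)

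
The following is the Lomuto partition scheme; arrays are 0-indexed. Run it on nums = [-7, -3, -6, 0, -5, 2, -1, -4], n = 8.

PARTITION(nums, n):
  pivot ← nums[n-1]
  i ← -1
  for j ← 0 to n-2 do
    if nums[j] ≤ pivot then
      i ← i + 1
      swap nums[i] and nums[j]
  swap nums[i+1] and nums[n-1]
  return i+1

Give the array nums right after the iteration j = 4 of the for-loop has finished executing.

[-7, -6, -5, 0, -3, 2, -1, -4]

pivot=-4, i=-1
j=0: -7≤-4, i=0, swap(0,0) ⇒ [-7, -3, -6, 0, -5, 2, -1, -4]
j=1: -3>-4, skip
j=2: -6≤-4, i=1, swap(1,2) ⇒ [-7, -6, -3, 0, -5, 2, -1, -4]
j=3: 0>-4, skip
j=4: -5≤-4, i=2, swap(2,4) ⇒ [-7, -6, -5, 0, -3, 2, -1, -4]
(after j=4) nums = [-7, -6, -5, 0, -3, 2, -1, -4]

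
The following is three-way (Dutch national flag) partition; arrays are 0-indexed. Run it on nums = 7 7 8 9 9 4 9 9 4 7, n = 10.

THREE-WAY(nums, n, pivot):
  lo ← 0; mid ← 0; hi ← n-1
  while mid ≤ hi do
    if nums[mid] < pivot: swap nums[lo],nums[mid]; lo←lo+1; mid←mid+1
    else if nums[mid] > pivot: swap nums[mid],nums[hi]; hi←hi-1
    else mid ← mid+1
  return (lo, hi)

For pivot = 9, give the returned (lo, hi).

pivot = 9; lo=0, mid=0, hi=9
nums[mid]=7<9: swap nums[0],nums[0]; lo=1,mid=1 → 7 7 8 9 9 4 9 9 4 7
nums[mid]=7<9: swap nums[1],nums[1]; lo=2,mid=2 → 7 7 8 9 9 4 9 9 4 7
nums[mid]=8<9: swap nums[2],nums[2]; lo=3,mid=3 → 7 7 8 9 9 4 9 9 4 7
nums[mid]=9=9: mid=4
nums[mid]=9=9: mid=5
nums[mid]=4<9: swap nums[3],nums[5]; lo=4,mid=6 → 7 7 8 4 9 9 9 9 4 7
nums[mid]=9=9: mid=7
nums[mid]=9=9: mid=8
nums[mid]=4<9: swap nums[4],nums[8]; lo=5,mid=9 → 7 7 8 4 4 9 9 9 9 7
nums[mid]=7<9: swap nums[5],nums[9]; lo=6,mid=10 → 7 7 8 4 4 7 9 9 9 9
end: lo=6, hi=9; nums = 7 7 8 4 4 7 9 9 9 9

(6, 9)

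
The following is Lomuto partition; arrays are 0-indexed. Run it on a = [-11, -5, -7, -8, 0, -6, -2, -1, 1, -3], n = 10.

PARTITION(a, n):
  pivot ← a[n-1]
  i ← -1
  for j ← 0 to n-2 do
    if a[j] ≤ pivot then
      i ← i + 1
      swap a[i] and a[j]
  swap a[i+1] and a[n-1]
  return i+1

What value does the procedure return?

pivot = a[9] = -3; i = -1
j=0: a[0]=-11 ≤ -3 → i=0, swap a[0],a[0] (no change) → [-11, -5, -7, -8, 0, -6, -2, -1, 1, -3]
j=1: a[1]=-5 ≤ -3 → i=1, swap a[1],a[1] (no change) → [-11, -5, -7, -8, 0, -6, -2, -1, 1, -3]
j=2: a[2]=-7 ≤ -3 → i=2, swap a[2],a[2] (no change) → [-11, -5, -7, -8, 0, -6, -2, -1, 1, -3]
j=3: a[3]=-8 ≤ -3 → i=3, swap a[3],a[3] (no change) → [-11, -5, -7, -8, 0, -6, -2, -1, 1, -3]
j=4: a[4]=0 > -3 → no swap
j=5: a[5]=-6 ≤ -3 → i=4, swap a[4],a[5] → [-11, -5, -7, -8, -6, 0, -2, -1, 1, -3]
j=6: a[6]=-2 > -3 → no swap
j=7: a[7]=-1 > -3 → no swap
j=8: a[8]=1 > -3 → no swap
final swap a[5],a[9] → [-11, -5, -7, -8, -6, -3, -2, -1, 1, 0]; return 5

5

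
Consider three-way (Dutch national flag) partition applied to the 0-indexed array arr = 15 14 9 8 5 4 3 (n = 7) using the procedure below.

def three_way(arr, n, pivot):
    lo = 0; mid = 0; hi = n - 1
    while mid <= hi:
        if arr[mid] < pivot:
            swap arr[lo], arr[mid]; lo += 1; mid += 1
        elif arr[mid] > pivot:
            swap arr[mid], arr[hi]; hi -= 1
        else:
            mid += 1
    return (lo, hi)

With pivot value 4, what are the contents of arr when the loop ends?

pivot = 4; lo=0, mid=0, hi=6
arr[mid]=15>4: swap arr[0],arr[6]; hi=5 → 3 14 9 8 5 4 15
arr[mid]=3<4: swap arr[0],arr[0]; lo=1,mid=1 → 3 14 9 8 5 4 15
arr[mid]=14>4: swap arr[1],arr[5]; hi=4 → 3 4 9 8 5 14 15
arr[mid]=4=4: mid=2
arr[mid]=9>4: swap arr[2],arr[4]; hi=3 → 3 4 5 8 9 14 15
arr[mid]=5>4: swap arr[2],arr[3]; hi=2 → 3 4 8 5 9 14 15
arr[mid]=8>4: swap arr[2],arr[2]; hi=1 → 3 4 8 5 9 14 15
end: lo=1, hi=1; arr = 3 4 8 5 9 14 15

3 4 8 5 9 14 15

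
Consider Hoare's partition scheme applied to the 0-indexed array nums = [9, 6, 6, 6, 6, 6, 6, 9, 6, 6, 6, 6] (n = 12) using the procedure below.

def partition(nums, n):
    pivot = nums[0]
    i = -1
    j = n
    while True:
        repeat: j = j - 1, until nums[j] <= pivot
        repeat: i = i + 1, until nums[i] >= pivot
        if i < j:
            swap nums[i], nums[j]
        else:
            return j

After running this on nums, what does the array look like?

[6, 6, 6, 6, 6, 6, 6, 6, 6, 6, 9, 9]

pivot=9
j stops at 11 (6), i stops at 0 (9); swap ⇒ [6, 6, 6, 6, 6, 6, 6, 9, 6, 6, 6, 9]
j stops at 10 (6), i stops at 7 (9); swap ⇒ [6, 6, 6, 6, 6, 6, 6, 6, 6, 6, 9, 9]
j stops at 9, i stops at 10; i≥j ⇒ return 9. nums=[6, 6, 6, 6, 6, 6, 6, 6, 6, 6, 9, 9]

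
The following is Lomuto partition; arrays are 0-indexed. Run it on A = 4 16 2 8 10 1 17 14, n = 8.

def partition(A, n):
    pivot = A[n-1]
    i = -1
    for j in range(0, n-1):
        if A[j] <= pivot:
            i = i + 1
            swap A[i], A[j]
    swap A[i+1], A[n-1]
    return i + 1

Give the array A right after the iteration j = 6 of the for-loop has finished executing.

pivot=14, i=-1
j=0: 4≤14, i=0, swap(0,0) ⇒ 4 16 2 8 10 1 17 14
j=1: 16>14, skip
j=2: 2≤14, i=1, swap(1,2) ⇒ 4 2 16 8 10 1 17 14
j=3: 8≤14, i=2, swap(2,3) ⇒ 4 2 8 16 10 1 17 14
j=4: 10≤14, i=3, swap(3,4) ⇒ 4 2 8 10 16 1 17 14
j=5: 1≤14, i=4, swap(4,5) ⇒ 4 2 8 10 1 16 17 14
j=6: 17>14, skip
(after j=6) A = 4 2 8 10 1 16 17 14

4 2 8 10 1 16 17 14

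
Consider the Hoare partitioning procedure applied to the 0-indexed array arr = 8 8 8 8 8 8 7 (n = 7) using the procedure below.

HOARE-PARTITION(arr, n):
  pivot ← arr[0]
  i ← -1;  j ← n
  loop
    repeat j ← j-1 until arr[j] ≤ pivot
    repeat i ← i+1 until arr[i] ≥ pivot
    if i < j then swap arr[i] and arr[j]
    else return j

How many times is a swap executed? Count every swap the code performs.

3

pivot=8
j stops at 6 (7), i stops at 0 (8); swap ⇒ 7 8 8 8 8 8 8
j stops at 5 (8), i stops at 1 (8); swap ⇒ 7 8 8 8 8 8 8
j stops at 4 (8), i stops at 2 (8); swap ⇒ 7 8 8 8 8 8 8
j stops at 3, i stops at 3; i≥j ⇒ return 3. arr=7 8 8 8 8 8 8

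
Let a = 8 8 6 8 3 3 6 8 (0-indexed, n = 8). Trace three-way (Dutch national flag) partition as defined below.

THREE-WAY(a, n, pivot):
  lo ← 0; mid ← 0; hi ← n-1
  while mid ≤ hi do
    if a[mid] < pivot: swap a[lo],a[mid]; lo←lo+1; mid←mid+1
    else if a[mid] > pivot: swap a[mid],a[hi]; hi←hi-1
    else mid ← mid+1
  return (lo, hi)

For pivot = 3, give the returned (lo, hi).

pivot = 3; lo=0, mid=0, hi=7
a[mid]=8>3: swap a[0],a[7]; hi=6 → 8 8 6 8 3 3 6 8
a[mid]=8>3: swap a[0],a[6]; hi=5 → 6 8 6 8 3 3 8 8
a[mid]=6>3: swap a[0],a[5]; hi=4 → 3 8 6 8 3 6 8 8
a[mid]=3=3: mid=1
a[mid]=8>3: swap a[1],a[4]; hi=3 → 3 3 6 8 8 6 8 8
a[mid]=3=3: mid=2
a[mid]=6>3: swap a[2],a[3]; hi=2 → 3 3 8 6 8 6 8 8
a[mid]=8>3: swap a[2],a[2]; hi=1 → 3 3 8 6 8 6 8 8
end: lo=0, hi=1; a = 3 3 8 6 8 6 8 8

(0, 1)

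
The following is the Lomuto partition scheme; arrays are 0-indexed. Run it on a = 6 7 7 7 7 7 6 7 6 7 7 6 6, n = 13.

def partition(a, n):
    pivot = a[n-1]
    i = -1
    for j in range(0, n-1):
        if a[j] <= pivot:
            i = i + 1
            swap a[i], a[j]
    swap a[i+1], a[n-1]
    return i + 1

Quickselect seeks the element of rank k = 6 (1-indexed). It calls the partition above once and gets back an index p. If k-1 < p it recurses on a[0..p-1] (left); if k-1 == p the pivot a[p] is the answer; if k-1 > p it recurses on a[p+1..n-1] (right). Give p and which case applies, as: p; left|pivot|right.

4; right

pivot=6, i=-1
j=0: 6≤6, i=0, swap(0,0) ⇒ 6 7 7 7 7 7 6 7 6 7 7 6 6
j=1: 7>6, skip
j=2: 7>6, skip
j=3: 7>6, skip
j=4: 7>6, skip
j=5: 7>6, skip
j=6: 6≤6, i=1, swap(1,6) ⇒ 6 6 7 7 7 7 7 7 6 7 7 6 6
j=7: 7>6, skip
j=8: 6≤6, i=2, swap(2,8) ⇒ 6 6 6 7 7 7 7 7 7 7 7 6 6
j=9: 7>6, skip
j=10: 7>6, skip
j=11: 6≤6, i=3, swap(3,11) ⇒ 6 6 6 6 7 7 7 7 7 7 7 7 6
swap(4,12) ⇒ 6 6 6 6 6 7 7 7 7 7 7 7 7; return 4
p = 4; k-1 = 5 > 4 ⇒ right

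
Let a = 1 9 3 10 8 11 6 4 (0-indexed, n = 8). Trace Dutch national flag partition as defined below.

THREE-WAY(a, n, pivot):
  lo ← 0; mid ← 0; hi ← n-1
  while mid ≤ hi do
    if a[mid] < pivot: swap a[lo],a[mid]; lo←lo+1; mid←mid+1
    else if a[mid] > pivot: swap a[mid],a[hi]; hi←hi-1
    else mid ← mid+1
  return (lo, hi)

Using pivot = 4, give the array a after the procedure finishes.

1 3 4 8 11 6 10 9

pivot = 4; lo=0, mid=0, hi=7
a[mid]=1<4: swap a[0],a[0]; lo=1,mid=1 → 1 9 3 10 8 11 6 4
a[mid]=9>4: swap a[1],a[7]; hi=6 → 1 4 3 10 8 11 6 9
a[mid]=4=4: mid=2
a[mid]=3<4: swap a[1],a[2]; lo=2,mid=3 → 1 3 4 10 8 11 6 9
a[mid]=10>4: swap a[3],a[6]; hi=5 → 1 3 4 6 8 11 10 9
a[mid]=6>4: swap a[3],a[5]; hi=4 → 1 3 4 11 8 6 10 9
a[mid]=11>4: swap a[3],a[4]; hi=3 → 1 3 4 8 11 6 10 9
a[mid]=8>4: swap a[3],a[3]; hi=2 → 1 3 4 8 11 6 10 9
end: lo=2, hi=2; a = 1 3 4 8 11 6 10 9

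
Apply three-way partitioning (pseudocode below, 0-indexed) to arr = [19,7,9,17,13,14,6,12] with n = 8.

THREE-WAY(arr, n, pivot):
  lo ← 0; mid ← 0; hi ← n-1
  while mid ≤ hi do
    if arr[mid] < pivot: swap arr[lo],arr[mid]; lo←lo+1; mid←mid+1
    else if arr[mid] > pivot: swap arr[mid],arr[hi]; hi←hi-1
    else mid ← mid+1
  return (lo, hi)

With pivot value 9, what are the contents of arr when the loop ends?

[6,7,9,13,14,17,12,19]

pivot = 9; lo=0, mid=0, hi=7
arr[mid]=19>9: swap arr[0],arr[7]; hi=6 → [12,7,9,17,13,14,6,19]
arr[mid]=12>9: swap arr[0],arr[6]; hi=5 → [6,7,9,17,13,14,12,19]
arr[mid]=6<9: swap arr[0],arr[0]; lo=1,mid=1 → [6,7,9,17,13,14,12,19]
arr[mid]=7<9: swap arr[1],arr[1]; lo=2,mid=2 → [6,7,9,17,13,14,12,19]
arr[mid]=9=9: mid=3
arr[mid]=17>9: swap arr[3],arr[5]; hi=4 → [6,7,9,14,13,17,12,19]
arr[mid]=14>9: swap arr[3],arr[4]; hi=3 → [6,7,9,13,14,17,12,19]
arr[mid]=13>9: swap arr[3],arr[3]; hi=2 → [6,7,9,13,14,17,12,19]
end: lo=2, hi=2; arr = [6,7,9,13,14,17,12,19]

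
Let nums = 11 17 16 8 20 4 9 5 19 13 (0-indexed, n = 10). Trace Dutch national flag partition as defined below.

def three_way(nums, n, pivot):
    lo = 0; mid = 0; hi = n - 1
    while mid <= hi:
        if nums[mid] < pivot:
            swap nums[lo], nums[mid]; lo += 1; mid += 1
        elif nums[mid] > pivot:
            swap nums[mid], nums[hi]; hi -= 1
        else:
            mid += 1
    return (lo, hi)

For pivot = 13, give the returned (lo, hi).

(5, 5)

pivot = 13; lo=0, mid=0, hi=9
nums[mid]=11<13: swap nums[0],nums[0]; lo=1,mid=1 → 11 17 16 8 20 4 9 5 19 13
nums[mid]=17>13: swap nums[1],nums[9]; hi=8 → 11 13 16 8 20 4 9 5 19 17
nums[mid]=13=13: mid=2
nums[mid]=16>13: swap nums[2],nums[8]; hi=7 → 11 13 19 8 20 4 9 5 16 17
nums[mid]=19>13: swap nums[2],nums[7]; hi=6 → 11 13 5 8 20 4 9 19 16 17
nums[mid]=5<13: swap nums[1],nums[2]; lo=2,mid=3 → 11 5 13 8 20 4 9 19 16 17
nums[mid]=8<13: swap nums[2],nums[3]; lo=3,mid=4 → 11 5 8 13 20 4 9 19 16 17
nums[mid]=20>13: swap nums[4],nums[6]; hi=5 → 11 5 8 13 9 4 20 19 16 17
nums[mid]=9<13: swap nums[3],nums[4]; lo=4,mid=5 → 11 5 8 9 13 4 20 19 16 17
nums[mid]=4<13: swap nums[4],nums[5]; lo=5,mid=6 → 11 5 8 9 4 13 20 19 16 17
end: lo=5, hi=5; nums = 11 5 8 9 4 13 20 19 16 17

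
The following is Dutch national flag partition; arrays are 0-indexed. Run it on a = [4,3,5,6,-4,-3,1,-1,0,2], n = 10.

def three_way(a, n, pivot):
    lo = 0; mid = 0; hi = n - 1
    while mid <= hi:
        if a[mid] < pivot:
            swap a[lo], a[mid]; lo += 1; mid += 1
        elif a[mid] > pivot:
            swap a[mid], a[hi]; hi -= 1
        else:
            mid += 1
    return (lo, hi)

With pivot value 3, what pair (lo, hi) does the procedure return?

(6, 6)

pivot = 3; lo=0, mid=0, hi=9
a[mid]=4>3: swap a[0],a[9]; hi=8 → [2,3,5,6,-4,-3,1,-1,0,4]
a[mid]=2<3: swap a[0],a[0]; lo=1,mid=1 → [2,3,5,6,-4,-3,1,-1,0,4]
a[mid]=3=3: mid=2
a[mid]=5>3: swap a[2],a[8]; hi=7 → [2,3,0,6,-4,-3,1,-1,5,4]
a[mid]=0<3: swap a[1],a[2]; lo=2,mid=3 → [2,0,3,6,-4,-3,1,-1,5,4]
a[mid]=6>3: swap a[3],a[7]; hi=6 → [2,0,3,-1,-4,-3,1,6,5,4]
a[mid]=-1<3: swap a[2],a[3]; lo=3,mid=4 → [2,0,-1,3,-4,-3,1,6,5,4]
a[mid]=-4<3: swap a[3],a[4]; lo=4,mid=5 → [2,0,-1,-4,3,-3,1,6,5,4]
a[mid]=-3<3: swap a[4],a[5]; lo=5,mid=6 → [2,0,-1,-4,-3,3,1,6,5,4]
a[mid]=1<3: swap a[5],a[6]; lo=6,mid=7 → [2,0,-1,-4,-3,1,3,6,5,4]
end: lo=6, hi=6; a = [2,0,-1,-4,-3,1,3,6,5,4]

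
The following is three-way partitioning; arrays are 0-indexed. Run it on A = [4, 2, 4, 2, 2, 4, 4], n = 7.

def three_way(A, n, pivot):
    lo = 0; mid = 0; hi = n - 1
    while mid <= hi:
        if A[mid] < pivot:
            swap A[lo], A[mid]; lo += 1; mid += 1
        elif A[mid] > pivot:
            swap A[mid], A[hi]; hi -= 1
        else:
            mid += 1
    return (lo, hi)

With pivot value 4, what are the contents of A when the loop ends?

[2, 2, 2, 4, 4, 4, 4]

lo=0 mid=0 hi=6
4=4: mid=1
2<4: swap(0,1), lo=1 mid=2 ⇒ [2, 4, 4, 2, 2, 4, 4]
4=4: mid=3
2<4: swap(1,3), lo=2 mid=4 ⇒ [2, 2, 4, 4, 2, 4, 4]
2<4: swap(2,4), lo=3 mid=5 ⇒ [2, 2, 2, 4, 4, 4, 4]
4=4: mid=6
4=4: mid=7
done. lo=3 hi=6; A=[2, 2, 2, 4, 4, 4, 4]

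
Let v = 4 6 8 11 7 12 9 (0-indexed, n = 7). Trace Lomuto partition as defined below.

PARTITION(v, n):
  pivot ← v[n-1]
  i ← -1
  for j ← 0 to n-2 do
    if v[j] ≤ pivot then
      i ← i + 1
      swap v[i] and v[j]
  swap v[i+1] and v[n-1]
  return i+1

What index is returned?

4

pivot = v[6] = 9; i = -1
j=0: v[0]=4 ≤ 9 → i=0, swap v[0],v[0] (no change) → 4 6 8 11 7 12 9
j=1: v[1]=6 ≤ 9 → i=1, swap v[1],v[1] (no change) → 4 6 8 11 7 12 9
j=2: v[2]=8 ≤ 9 → i=2, swap v[2],v[2] (no change) → 4 6 8 11 7 12 9
j=3: v[3]=11 > 9 → no swap
j=4: v[4]=7 ≤ 9 → i=3, swap v[3],v[4] → 4 6 8 7 11 12 9
j=5: v[5]=12 > 9 → no swap
final swap v[4],v[6] → 4 6 8 7 9 12 11; return 4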